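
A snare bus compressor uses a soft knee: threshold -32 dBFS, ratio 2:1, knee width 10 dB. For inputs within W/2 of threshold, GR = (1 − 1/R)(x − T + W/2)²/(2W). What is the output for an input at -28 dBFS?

x − T + W/2 = -28 − (-32) + 5 = 9.
GR = (1 − 1/2) × 9² / 20 = 0.5 × 81 / 20 = 2.025 dB.
Output = -28 − 2.025 = -30.025 dBFS.

-30.025 dBFS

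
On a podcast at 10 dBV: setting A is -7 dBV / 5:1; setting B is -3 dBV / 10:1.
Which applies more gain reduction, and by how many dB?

A: 17 dB over, compressed to 3.4 dB over, so 13.6 dB of GR.
B: 13 dB over, compressed to 1.3 dB over, so 11.7 dB of GR.
A applies 1.9 dB more gain reduction.

A, by 1.9 dB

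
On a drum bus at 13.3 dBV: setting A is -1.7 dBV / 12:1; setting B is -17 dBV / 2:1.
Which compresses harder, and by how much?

B, by 1.4 dB

A: GR = 15 − 15/12 = 13.75 dB.
B: GR = 30.3 − 30.3/2 = 15.15 dB.
Difference: 1.4 dB in favour of B.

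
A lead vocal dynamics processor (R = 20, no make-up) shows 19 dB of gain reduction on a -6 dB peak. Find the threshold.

-26 dB

Input is 20 dB above T (since output overshoot × R = input overshoot: (-25 − T)·20 = -6 − T gives T = -26 dB).
Check: -26 + (-6 − (-26))/20 = -26 + 1 = -25 dB. ✓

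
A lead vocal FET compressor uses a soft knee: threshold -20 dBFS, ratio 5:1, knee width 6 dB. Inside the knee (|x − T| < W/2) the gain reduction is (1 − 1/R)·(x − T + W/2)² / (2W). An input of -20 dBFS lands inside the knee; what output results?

-20.6 dBFS

x − T + W/2 = -20 − (-20) + 3 = 3.
GR = (1 − 1/5) × 3² / 12 = 0.8 × 9 / 12 = 0.6 dB.
Output = -20 − 0.6 = -20.6 dBFS.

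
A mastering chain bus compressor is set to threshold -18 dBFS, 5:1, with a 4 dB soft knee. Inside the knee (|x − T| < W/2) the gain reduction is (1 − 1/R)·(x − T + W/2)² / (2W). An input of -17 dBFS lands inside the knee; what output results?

-17.9 dBFS

x − T + W/2 = -17 − (-18) + 2 = 3.
GR = (1 − 1/5) × 3² / 8 = 0.8 × 9 / 8 = 0.9 dB.
Output = -17 − 0.9 = -17.9 dBFS.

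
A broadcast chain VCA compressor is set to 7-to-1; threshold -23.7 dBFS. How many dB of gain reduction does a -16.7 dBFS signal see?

6 dB

-16.7 dBFS exceeds the threshold by 7 dB.
After 7:1 compression the overshoot becomes 7/7 = 1 dB.
So the signal is attenuated by 7 − 1 = 6 dB.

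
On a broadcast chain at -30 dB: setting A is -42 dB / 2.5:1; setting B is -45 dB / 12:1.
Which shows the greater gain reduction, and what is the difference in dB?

B, by 6.55 dB

A: 12 dB over, compressed to 4.8 dB over, so 7.2 dB of GR.
B: 15 dB over, compressed to 1.25 dB over, so 13.75 dB of GR.
B reduces 6.55 dB more.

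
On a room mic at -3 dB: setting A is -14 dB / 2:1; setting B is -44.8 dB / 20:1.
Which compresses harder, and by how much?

A: overshoot 11 dB → output overshoot 5.5 dB → GR 5.5 dB.
B: overshoot 41.8 dB → output overshoot 2.09 dB → GR 39.71 dB.
Difference: 34.21 dB in favour of B.

B, by 34.21 dB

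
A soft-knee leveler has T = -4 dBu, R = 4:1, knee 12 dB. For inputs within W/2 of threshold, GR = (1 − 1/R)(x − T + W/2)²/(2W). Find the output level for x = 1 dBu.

x − T + W/2 = 1 − (-4) + 6 = 11.
GR = (1 − 1/4) × 11² / 24 = 0.75 × 121 / 24 = 3.78125 dB.
Output = 1 − 3.78125 = -2.78125 dBu.

-2.78125 dBu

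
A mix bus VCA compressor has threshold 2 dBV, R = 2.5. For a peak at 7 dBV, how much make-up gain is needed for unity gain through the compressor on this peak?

Without make-up, output = threshold + overshoot/2.5 = 2 + 2 = 4 dBV.
Gap to target: 3 dB.

3 dB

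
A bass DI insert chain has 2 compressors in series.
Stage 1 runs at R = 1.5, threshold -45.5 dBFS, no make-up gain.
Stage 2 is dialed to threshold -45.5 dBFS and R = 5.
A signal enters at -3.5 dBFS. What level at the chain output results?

Stage 1: overshoot 42 dB → 42/1.5 = 28 dB → -17.5 dBFS.
Stage 2: overshoot 28 dB → 28/5 = 5.6 dB → -39.9 dBFS.

-39.9 dBFS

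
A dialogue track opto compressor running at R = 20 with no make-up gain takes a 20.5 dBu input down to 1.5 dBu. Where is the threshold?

0.5 dBu

Let T be the threshold. Output overshoot = (input overshoot)/R, so 1.5 − T = (20.5 − T)/20.
20·(1.5 − T) = 20.5 − T → 19·T = 30 − 20.5 = 9.5.
T = 9.5/19 = 0.5 dBu.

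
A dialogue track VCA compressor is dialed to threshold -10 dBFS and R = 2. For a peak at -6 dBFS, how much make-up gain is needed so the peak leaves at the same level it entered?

Overshoot 4 dB → 4/2 = 2 dB after compression, so the compressed level is -10 + 2 = -8 dBFS.
Make-up = target − compressed = -6 − (-8) = 2 dB.

2 dB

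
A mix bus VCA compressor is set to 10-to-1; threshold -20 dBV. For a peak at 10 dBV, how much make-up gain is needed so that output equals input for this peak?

27 dB

The peak compresses to -20 + 30/10 = -17 dBV.
To reach 10 dBV requires 10 − (-17) = 27 dB of make-up.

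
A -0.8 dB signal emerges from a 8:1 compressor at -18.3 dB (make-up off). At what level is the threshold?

Gain reduction = -0.8 − (-18.3) = 17.5 dB; output overshoot = GR / (R − 1) = 17.5 / 7 = 2.5 dB.
Threshold = output − output overshoot = -18.3 − 2.5 = -20.8 dB.

-20.8 dB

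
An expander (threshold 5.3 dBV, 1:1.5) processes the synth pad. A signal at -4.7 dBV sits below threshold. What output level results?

-9.7 dBV

Undershoot = 5.3 − (-4.7) = 10 dB.
At 1:1.5, that expands to 15 dB under threshold.
Output = 5.3 − 15 = -9.7 dBV.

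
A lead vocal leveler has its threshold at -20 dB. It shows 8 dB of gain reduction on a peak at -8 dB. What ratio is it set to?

3:1

Input overshoot = -8 − (-20) = 12 dB.
Output overshoot = 12 − 8 = 4 dB.
Ratio = input overshoot / output overshoot = 12 / 4 = 3.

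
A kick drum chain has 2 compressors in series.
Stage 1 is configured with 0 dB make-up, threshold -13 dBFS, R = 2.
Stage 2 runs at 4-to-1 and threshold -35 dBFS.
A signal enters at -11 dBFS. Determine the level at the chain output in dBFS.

-29.25 dBFS

Stage 1: 2 dB above -13 dBFS, reduced 2:1 to 1 dB above → -12 dBFS.
Stage 2: -12 dBFS is 23 dB over -35 dBFS; at 4:1 that becomes 5.75 dB over, giving -29.25 dBFS.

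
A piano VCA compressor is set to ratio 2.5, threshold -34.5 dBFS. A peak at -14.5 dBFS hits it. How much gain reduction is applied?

-14.5 dBFS exceeds the threshold by 20 dB.
After 2.5:1 compression the overshoot becomes 20/2.5 = 8 dB.
So the signal is attenuated by 20 − 8 = 12 dB.

12 dB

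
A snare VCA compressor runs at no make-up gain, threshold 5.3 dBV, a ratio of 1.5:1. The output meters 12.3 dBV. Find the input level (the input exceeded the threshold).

15.8 dBV

That's 7 dB above the 5.3 dBV threshold.
Before 1.5:1 compression the overshoot was 7 × 1.5 = 10.5 dB, so input = 5.3 + 10.5 = 15.8 dBV.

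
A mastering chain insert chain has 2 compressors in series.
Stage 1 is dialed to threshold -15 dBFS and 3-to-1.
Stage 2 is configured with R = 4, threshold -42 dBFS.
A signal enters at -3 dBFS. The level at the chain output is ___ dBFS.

-34.25 dBFS

Stage 1: -3 dBFS is 12 dB over -15 dBFS; at 3:1 that becomes 4 dB over, giving -11 dBFS.
Stage 2: overshoot 31 dB → 31/4 = 7.75 dB → -34.25 dBFS.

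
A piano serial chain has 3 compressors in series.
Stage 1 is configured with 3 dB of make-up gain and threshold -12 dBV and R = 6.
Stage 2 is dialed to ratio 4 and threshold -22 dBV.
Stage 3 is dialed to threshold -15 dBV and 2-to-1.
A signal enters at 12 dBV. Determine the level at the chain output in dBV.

-17.75 dBV

Stage 1: overshoot 24 dB → 24/6 = 4 dB → -8 dBV; +3 dB make-up → -5 dBV.
Stage 2: 17 dB above -22 dBV, reduced 4:1 to 4.25 dB above → -17.75 dBV.
Stage 3: -17.75 dBV is at or below the -15 dBV threshold — no compression; output -17.75 dBV.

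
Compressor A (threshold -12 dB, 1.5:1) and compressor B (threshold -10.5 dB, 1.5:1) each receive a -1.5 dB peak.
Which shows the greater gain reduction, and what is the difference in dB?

A: 10.5 dB over, compressed to 7 dB over, so 3.5 dB of GR.
B: 9 dB over, compressed to 6 dB over, so 3 dB of GR.
A applies 0.5 dB more gain reduction.

A, by 0.5 dB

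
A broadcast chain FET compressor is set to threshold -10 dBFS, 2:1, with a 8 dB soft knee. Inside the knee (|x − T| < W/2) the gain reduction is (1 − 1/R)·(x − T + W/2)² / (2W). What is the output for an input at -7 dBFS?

x − T + W/2 = -7 − (-10) + 4 = 7.
GR = (1 − 1/2) × 7² / 16 = 0.5 × 49 / 16 = 1.53125 dB.
Output = -7 − 1.53125 = -8.53125 dBFS.

-8.53125 dBFS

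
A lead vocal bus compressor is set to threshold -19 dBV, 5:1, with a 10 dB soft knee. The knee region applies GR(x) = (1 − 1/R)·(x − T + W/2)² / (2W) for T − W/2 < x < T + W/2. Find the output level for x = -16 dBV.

-18.56 dBV

x − T + W/2 = -16 − (-19) + 5 = 8.
GR = (1 − 1/5) × 8² / 20 = 0.8 × 64 / 20 = 2.56 dB.
Output = -16 − 2.56 = -18.56 dBV.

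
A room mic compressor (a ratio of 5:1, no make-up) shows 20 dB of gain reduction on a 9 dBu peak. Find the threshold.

Gain reduction = 9 − (-11) = 20 dB; output overshoot = GR / (R − 1) = 20 / 4 = 5 dB.
Threshold = output − output overshoot = -11 − 5 = -16 dBu.

-16 dBu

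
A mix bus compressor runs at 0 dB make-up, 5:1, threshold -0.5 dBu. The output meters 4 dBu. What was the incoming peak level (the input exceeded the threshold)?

22 dBu

That's 4.5 dB above the -0.5 dBu threshold.
Before 5:1 compression the overshoot was 4.5 × 5 = 22.5 dB, so input = -0.5 + 22.5 = 22 dBu.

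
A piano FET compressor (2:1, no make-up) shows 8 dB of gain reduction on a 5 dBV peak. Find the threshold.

-11 dBV

Input is 16 dB above T (since output overshoot × R = input overshoot: (-3 − T)·2 = 5 − T gives T = -11 dBV).
Check: -11 + (5 − (-11))/2 = -11 + 8 = -3 dBV. ✓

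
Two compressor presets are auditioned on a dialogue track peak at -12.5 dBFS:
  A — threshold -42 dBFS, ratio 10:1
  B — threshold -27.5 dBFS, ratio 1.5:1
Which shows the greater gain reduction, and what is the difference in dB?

A, by 21.55 dB

A: overshoot 29.5 dB → output overshoot 2.95 dB → GR 26.55 dB.
B: overshoot 15 dB → output overshoot 10 dB → GR 5 dB.
A reduces 21.55 dB more.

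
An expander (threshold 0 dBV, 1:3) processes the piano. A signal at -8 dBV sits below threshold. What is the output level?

Below threshold, a 1:3 expander applies gain = (3−1)×(T − x) of attenuation.
(3−1) × 8 = 16 dB, so output = -8 − 16 = -24 dBV.

-24 dBV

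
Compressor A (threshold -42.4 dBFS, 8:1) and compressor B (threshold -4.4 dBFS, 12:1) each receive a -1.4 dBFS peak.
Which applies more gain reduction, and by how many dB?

A, by 33.125 dB

A: overshoot 41 dB → output overshoot 5.125 dB → GR 35.875 dB.
B: overshoot 3 dB → output overshoot 0.25 dB → GR 2.75 dB.
A applies 33.125 dB more gain reduction.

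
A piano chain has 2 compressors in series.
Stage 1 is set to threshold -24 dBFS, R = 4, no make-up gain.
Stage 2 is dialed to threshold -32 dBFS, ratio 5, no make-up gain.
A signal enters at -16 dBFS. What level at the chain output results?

-30 dBFS

Stage 1: 8 dB above -24 dBFS, reduced 4:1 to 2 dB above → -22 dBFS.
Stage 2: 10 dB above -32 dBFS, reduced 5:1 to 2 dB above → -30 dBFS.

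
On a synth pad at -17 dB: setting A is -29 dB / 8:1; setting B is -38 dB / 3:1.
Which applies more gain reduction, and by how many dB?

A: overshoot 12 dB → output overshoot 1.5 dB → GR 10.5 dB.
B: overshoot 21 dB → output overshoot 7 dB → GR 14 dB.
B applies 3.5 dB more gain reduction.

B, by 3.5 dB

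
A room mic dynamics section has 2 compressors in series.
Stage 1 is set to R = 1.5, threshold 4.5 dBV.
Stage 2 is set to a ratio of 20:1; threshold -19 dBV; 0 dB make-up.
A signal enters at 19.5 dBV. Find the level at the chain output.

-17.325 dBV

Stage 1: overshoot 15 dB → 15/1.5 = 10 dB → 14.5 dBV.
Stage 2: 33.5 dB above -19 dBV, reduced 20:1 to 1.675 dB above → -17.325 dBV.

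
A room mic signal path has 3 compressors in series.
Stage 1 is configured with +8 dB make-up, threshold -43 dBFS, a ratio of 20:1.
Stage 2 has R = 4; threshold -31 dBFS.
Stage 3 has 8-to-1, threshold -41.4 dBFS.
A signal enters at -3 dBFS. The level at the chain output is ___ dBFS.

-40.35 dBFS

Stage 1: overshoot 40 dB → 40/20 = 2 dB → -41 dBFS; +8 dB make-up → -33 dBFS.
Stage 2: below threshold (-33 ≤ -31); passes unchanged; output -33 dBFS.
Stage 3: -33 dBFS is 8.4 dB over -41.4 dBFS; at 8:1 that becomes 1.05 dB over, giving -40.35 dBFS.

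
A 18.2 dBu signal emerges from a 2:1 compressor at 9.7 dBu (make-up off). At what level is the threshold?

Gain reduction = 18.2 − 9.7 = 8.5 dB; output overshoot = GR / (R − 1) = 8.5 / 1 = 8.5 dB.
Threshold = output − output overshoot = 9.7 − 8.5 = 1.2 dBu.

1.2 dBu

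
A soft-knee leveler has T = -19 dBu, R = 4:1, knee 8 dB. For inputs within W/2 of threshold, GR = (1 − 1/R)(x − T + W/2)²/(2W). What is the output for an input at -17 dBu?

-18.6875 dBu

x − T + W/2 = -17 − (-19) + 4 = 6.
GR = (1 − 1/4) × 6² / 16 = 0.75 × 36 / 16 = 1.6875 dB.
Output = -17 − 1.6875 = -18.6875 dBu.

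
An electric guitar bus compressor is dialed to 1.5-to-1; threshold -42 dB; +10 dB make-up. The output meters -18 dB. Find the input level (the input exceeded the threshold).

Before make-up, the level was -18 − 10 = -28 dB.
Post-compression overshoot = -28 − (-42) = 14 dB.
Before 1.5:1 compression the overshoot was 14 × 1.5 = 21 dB, so input = -42 + 21 = -21 dB.

-21 dB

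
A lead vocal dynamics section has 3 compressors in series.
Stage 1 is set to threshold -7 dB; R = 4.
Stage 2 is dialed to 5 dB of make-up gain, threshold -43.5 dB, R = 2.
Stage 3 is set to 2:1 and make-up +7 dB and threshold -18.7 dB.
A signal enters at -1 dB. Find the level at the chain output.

-12.5 dB

Stage 1: overshoot 6 dB → 6/4 = 1.5 dB → -5.5 dB.
Stage 2: 38 dB above -43.5 dB, reduced 2:1 to 19 dB above → -24.5 dB; +5 dB make-up → -19.5 dB.
Stage 3: -19.5 dB ≤ -18.7 dB, so stage 3 doesn't engage; make-up brings it to -12.5 dB.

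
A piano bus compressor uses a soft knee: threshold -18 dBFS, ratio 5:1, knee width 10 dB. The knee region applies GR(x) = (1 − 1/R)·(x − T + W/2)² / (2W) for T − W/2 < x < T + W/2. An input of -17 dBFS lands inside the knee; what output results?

-18.44 dBFS

x − T + W/2 = -17 − (-18) + 5 = 6.
GR = (1 − 1/5) × 6² / 20 = 0.8 × 36 / 20 = 1.44 dB.
Output = -17 − 1.44 = -18.44 dBFS.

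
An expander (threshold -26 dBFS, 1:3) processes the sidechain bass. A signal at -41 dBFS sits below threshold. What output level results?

The input is 15 dB below the -26 dBFS threshold.
A 1:3 expander multiplies undershoot by 3: 15 × 3 = 45 dB below threshold.
Output = -26 − 45 = -71 dBFS.

-71 dBFS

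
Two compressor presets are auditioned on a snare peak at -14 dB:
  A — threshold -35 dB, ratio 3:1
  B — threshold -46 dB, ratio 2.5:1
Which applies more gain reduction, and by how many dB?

B, by 5.2 dB

A: overshoot 21 dB → output overshoot 7 dB → GR 14 dB.
B: overshoot 32 dB → output overshoot 12.8 dB → GR 19.2 dB.
B reduces 5.2 dB more.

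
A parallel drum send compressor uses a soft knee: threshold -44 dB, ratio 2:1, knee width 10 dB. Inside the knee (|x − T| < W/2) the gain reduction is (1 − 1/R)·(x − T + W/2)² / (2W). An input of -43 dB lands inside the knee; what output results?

x − T + W/2 = -43 − (-44) + 5 = 6.
GR = (1 − 1/2) × 6² / 20 = 0.5 × 36 / 20 = 0.9 dB.
Output = -43 − 0.9 = -43.9 dB.

-43.9 dB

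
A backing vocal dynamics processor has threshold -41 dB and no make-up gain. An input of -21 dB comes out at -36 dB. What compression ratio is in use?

Input overshoot = -21 − (-41) = 20 dB; output overshoot = -36 − (-41) = 5 dB.
Ratio = 20 / 5 = 4.

4:1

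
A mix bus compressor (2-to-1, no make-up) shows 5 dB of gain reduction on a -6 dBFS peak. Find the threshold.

Let T be the threshold. Output overshoot = (input overshoot)/R, so -11 − T = (-6 − T)/2.
2·(-11 − T) = -6 − T → 1·T = -22 − (-6) = -16.
T = -16/1 = -16 dBFS.

-16 dBFS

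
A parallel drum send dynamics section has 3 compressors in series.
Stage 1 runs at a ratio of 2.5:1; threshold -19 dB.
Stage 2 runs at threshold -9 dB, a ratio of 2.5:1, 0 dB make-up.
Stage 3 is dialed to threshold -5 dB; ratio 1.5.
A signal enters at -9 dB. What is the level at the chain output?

-15 dB

Stage 1: 10 dB above -19 dB, reduced 2.5:1 to 4 dB above → -15 dB.
Stage 2: -15 dB is at or below the -9 dB threshold — no compression; output -15 dB.
Stage 3: -15 dB ≤ -5 dB, so stage 3 doesn't engage; output -15 dB.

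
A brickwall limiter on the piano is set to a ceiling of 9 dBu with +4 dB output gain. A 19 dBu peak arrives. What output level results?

At ∞:1, everything above 9 dBu is held at the ceiling.
Output gain then adds 4 dB: 9 + 4 = 13 dBu.

13 dBu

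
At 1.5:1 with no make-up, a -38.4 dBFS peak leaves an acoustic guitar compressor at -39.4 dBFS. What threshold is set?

-41.4 dBFS

Let T be the threshold. Output overshoot = (input overshoot)/R, so -39.4 − T = (-38.4 − T)/1.5.
1.5·(-39.4 − T) = -38.4 − T → 0.5·T = -59.1 − (-38.4) = -20.7.
T = -20.7/0.5 = -41.4 dBFS.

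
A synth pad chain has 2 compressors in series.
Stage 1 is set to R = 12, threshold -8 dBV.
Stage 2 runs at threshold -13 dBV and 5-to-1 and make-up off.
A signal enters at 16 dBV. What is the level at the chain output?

Stage 1: 16 dBV is 24 dB over -8 dBV; at 12:1 that becomes 2 dB over, giving -6 dBV.
Stage 2: -6 dBV is 7 dB over -13 dBV; at 5:1 that becomes 1.4 dB over, giving -11.6 dBV.

-11.6 dBV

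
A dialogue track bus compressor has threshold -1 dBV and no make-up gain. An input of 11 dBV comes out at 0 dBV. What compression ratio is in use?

Input overshoot = 11 − (-1) = 12 dB; output overshoot = 0 − (-1) = 1 dB.
Ratio = 12 / 1 = 12.

12:1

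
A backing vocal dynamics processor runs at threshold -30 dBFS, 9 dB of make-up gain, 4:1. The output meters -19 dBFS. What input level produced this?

-22 dBFS

Before make-up, the level was -19 − 9 = -28 dBFS.
That's 2 dB above the -30 dBFS threshold.
Undo the ratio: input overshoot = 2 × 4 = 8 dB, giving input = -22 dBFS.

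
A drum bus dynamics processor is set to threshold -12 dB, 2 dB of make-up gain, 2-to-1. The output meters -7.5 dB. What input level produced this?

Stripping the +2 dB make-up gives -9.5 dB at the gain stage.
The compressed level sits -9.5 − (-12) = 2.5 dB over threshold.
Undo the ratio: input overshoot = 2.5 × 2 = 5 dB, giving input = -7 dB.

-7 dB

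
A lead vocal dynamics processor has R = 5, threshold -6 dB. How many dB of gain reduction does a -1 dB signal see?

4 dB

Overshoot = -1 − (-6) = 5 dB.
At 5:1, output sits 5/5 = 1 dB above threshold.
GR = overshoot in − overshoot out = 5 − 1 = 4 dB.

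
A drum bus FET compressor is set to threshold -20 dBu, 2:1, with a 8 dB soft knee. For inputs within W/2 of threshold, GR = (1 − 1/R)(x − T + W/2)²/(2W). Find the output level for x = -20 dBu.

-20.5 dBu

x − T + W/2 = -20 − (-20) + 4 = 4.
GR = (1 − 1/2) × 4² / 16 = 0.5 × 16 / 16 = 0.5 dB.
Output = -20 − 0.5 = -20.5 dBu.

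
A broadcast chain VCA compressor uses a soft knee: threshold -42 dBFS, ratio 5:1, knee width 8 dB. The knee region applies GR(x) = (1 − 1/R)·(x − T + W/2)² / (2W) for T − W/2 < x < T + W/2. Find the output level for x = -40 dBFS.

-41.8 dBFS

x − T + W/2 = -40 − (-42) + 4 = 6.
GR = (1 − 1/5) × 6² / 16 = 0.8 × 36 / 16 = 1.8 dB.
Output = -40 − 1.8 = -41.8 dBFS.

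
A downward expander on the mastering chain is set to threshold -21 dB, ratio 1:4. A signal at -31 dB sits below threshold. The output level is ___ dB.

-61 dB

Undershoot = (-21) − (-31) = 10 dB.
At 1:4, that expands to 40 dB under threshold.
Output = -21 − 40 = -61 dB.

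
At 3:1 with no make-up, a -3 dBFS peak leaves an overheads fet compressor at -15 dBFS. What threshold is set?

-21 dBFS

Gain reduction = -3 − (-15) = 12 dB; output overshoot = GR / (R − 1) = 12 / 2 = 6 dB.
Threshold = output − output overshoot = -15 − 6 = -21 dBFS.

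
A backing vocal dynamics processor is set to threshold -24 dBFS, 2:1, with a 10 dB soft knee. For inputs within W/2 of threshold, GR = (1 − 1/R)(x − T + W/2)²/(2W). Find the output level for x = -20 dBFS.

x − T + W/2 = -20 − (-24) + 5 = 9.
GR = (1 − 1/2) × 9² / 20 = 0.5 × 81 / 20 = 2.025 dB.
Output = -20 − 2.025 = -22.025 dBFS.

-22.025 dBFS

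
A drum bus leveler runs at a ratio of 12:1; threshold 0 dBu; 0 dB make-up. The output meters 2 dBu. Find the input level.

The compressed level sits 2 − 0 = 2 dB over threshold.
Before 12:1 compression the overshoot was 2 × 12 = 24 dB, so input = 0 + 24 = 24 dBu.

24 dBu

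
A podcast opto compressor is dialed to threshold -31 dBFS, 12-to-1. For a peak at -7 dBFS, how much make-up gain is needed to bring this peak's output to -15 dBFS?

Overshoot 24 dB → 24/12 = 2 dB after compression, so the compressed level is -31 + 2 = -29 dBFS.
Make-up = target − compressed = -15 − (-29) = 14 dB.

14 dB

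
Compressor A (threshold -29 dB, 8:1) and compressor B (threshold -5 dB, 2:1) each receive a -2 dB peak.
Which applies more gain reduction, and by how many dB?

A, by 22.125 dB

A: overshoot 27 dB → output overshoot 3.375 dB → GR 23.625 dB.
B: overshoot 3 dB → output overshoot 1.5 dB → GR 1.5 dB.
A reduces 22.125 dB more.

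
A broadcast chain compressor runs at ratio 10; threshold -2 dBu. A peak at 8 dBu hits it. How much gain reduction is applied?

9 dB

The signal is 10 dB above threshold.
After 10:1 compression the overshoot becomes 10/10 = 1 dB.
So the signal is attenuated by 10 − 1 = 9 dB.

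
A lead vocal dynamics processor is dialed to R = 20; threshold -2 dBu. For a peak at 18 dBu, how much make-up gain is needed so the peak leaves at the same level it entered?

The peak compresses to -2 + 20/20 = -1 dBu.
To reach 18 dBu requires 18 − (-1) = 19 dB of make-up.

19 dB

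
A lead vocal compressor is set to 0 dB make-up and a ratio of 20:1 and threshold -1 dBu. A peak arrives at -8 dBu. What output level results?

-8 dBu is 7 dB below the -1 dBu threshold, so no gain reduction is applied.
Output = input = -8 dBu.

-8 dBu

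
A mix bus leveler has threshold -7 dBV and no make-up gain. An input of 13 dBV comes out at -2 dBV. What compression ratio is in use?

4:1

Input overshoot = 13 − (-7) = 20 dB; output overshoot = -2 − (-7) = 5 dB.
Ratio = 20 / 5 = 4.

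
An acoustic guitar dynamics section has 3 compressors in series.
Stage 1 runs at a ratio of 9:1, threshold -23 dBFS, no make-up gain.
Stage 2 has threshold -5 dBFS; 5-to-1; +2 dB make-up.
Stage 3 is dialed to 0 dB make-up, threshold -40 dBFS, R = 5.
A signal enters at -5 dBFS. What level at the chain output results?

Stage 1: 18 dB above -23 dBFS, reduced 9:1 to 2 dB above → -21 dBFS.
Stage 2: -21 dBFS is at or below the -5 dBFS threshold — no compression; make-up brings it to -19 dBFS.
Stage 3: -19 dBFS is 21 dB over -40 dBFS; at 5:1 that becomes 4.2 dB over, giving -35.8 dBFS.

-35.8 dBFS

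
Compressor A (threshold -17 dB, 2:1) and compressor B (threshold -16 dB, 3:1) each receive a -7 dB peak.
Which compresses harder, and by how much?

B, by 1 dB

A: GR = 10 − 10/2 = 5 dB.
B: GR = 9 − 9/3 = 6 dB.
B applies 1 dB more gain reduction.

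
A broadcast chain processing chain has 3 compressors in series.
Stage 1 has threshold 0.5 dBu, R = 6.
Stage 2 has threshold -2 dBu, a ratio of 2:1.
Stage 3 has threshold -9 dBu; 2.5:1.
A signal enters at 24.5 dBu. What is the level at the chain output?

Stage 1: 24.5 dBu is 24 dB over 0.5 dBu; at 6:1 that becomes 4 dB over, giving 4.5 dBu.
Stage 2: 6.5 dB above -2 dBu, reduced 2:1 to 3.25 dB above → 1.25 dBu.
Stage 3: 10.25 dB above -9 dBu, reduced 2.5:1 to 4.1 dB above → -4.9 dBu.

-4.9 dBu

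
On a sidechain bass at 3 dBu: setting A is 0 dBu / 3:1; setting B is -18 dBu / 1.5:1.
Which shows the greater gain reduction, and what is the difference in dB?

A: GR = 3 − 3/3 = 2 dB.
B: GR = 21 − 21/1.5 = 7 dB.
Difference: 5 dB in favour of B.

B, by 5 dB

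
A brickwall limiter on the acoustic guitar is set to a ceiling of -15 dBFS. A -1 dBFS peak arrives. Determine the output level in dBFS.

A brickwall limiter is an ∞:1 compressor: any input above the ceiling is clamped to -15 dBFS.

-15 dBFS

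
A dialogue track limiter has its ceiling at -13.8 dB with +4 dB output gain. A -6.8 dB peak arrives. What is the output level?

-9.8 dB

The limiter clamps the peak to its -13.8 dB ceiling.
Output gain then adds 4 dB: -13.8 + 4 = -9.8 dB.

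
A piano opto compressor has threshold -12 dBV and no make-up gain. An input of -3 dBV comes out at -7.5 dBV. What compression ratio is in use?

2:1

Input overshoot = -3 − (-12) = 9 dB; output overshoot = -7.5 − (-12) = 4.5 dB.
Ratio = 9 / 4.5 = 2.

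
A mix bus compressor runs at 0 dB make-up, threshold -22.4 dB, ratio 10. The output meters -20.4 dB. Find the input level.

That's 2 dB above the -22.4 dB threshold.
Input overshoot = R × output overshoot = 20 dB → input = -22.4 + 20 = -2.4 dB.

-2.4 dB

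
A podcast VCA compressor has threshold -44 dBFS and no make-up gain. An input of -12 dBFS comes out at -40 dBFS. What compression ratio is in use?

Input overshoot = -12 − (-44) = 32 dB; output overshoot = -40 − (-44) = 4 dB.
Ratio = 32 / 4 = 8.

8:1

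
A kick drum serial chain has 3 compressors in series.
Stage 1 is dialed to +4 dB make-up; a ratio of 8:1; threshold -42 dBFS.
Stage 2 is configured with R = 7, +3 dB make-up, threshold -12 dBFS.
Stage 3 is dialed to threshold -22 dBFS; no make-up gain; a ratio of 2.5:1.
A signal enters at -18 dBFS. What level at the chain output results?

-32 dBFS

Stage 1: 24 dB above -42 dBFS, reduced 8:1 to 3 dB above → -39 dBFS; +4 dB make-up → -35 dBFS.
Stage 2: below threshold (-35 ≤ -12); passes unchanged; make-up brings it to -32 dBFS.
Stage 3: below threshold (-32 ≤ -22); passes unchanged; output -32 dBFS.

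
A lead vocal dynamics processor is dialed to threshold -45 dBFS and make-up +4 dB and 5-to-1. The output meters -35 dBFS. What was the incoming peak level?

Remove make-up: -35 − 4 = -39 dBFS.
The compressed level sits -39 − (-45) = 6 dB over threshold.
Before 5:1 compression the overshoot was 6 × 5 = 30 dB, so input = -45 + 30 = -15 dBFS.

-15 dBFS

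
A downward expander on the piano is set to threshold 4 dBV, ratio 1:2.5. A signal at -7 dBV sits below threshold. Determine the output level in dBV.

Below threshold, a 1:2.5 expander applies gain = (2.5−1)×(T − x) of attenuation.
(2.5−1) × 11 = 16.5 dB, so output = -7 − 16.5 = -23.5 dBV.

-23.5 dBV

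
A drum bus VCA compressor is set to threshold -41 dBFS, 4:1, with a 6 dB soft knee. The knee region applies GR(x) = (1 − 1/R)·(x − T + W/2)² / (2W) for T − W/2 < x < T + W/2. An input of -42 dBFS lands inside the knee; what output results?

x − T + W/2 = -42 − (-41) + 3 = 2.
GR = (1 − 1/4) × 2² / 12 = 0.75 × 4 / 12 = 0.25 dB.
Output = -42 − 0.25 = -42.25 dBFS.

-42.25 dBFS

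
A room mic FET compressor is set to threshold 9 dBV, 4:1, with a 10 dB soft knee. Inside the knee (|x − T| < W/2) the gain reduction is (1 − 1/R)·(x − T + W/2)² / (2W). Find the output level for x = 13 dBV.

x − T + W/2 = 13 − 9 + 5 = 9.
GR = (1 − 1/4) × 9² / 20 = 0.75 × 81 / 20 = 3.0375 dB.
Output = 13 − 3.0375 = 9.9625 dBV.

9.9625 dBV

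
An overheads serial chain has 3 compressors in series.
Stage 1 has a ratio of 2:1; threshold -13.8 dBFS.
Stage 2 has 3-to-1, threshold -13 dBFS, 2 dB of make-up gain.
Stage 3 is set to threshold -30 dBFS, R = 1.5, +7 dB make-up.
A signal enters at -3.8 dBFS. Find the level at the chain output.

Stage 1: 10 dB above -13.8 dBFS, reduced 2:1 to 5 dB above → -8.8 dBFS.
Stage 2: overshoot 4.2 dB → 4.2/3 = 1.4 dB → -11.6 dBFS; +2 dB make-up → -9.6 dBFS.
Stage 3: overshoot 20.4 dB → 20.4/1.5 = 13.6 dB → -16.4 dBFS; +7 dB make-up → -9.4 dBFS.

-9.4 dBFS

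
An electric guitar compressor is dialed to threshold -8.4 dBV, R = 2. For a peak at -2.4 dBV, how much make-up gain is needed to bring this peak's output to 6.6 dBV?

12 dB

Overshoot 6 dB → 6/2 = 3 dB after compression, so the compressed level is -8.4 + 3 = -5.4 dBV.
Make-up = target − compressed = 6.6 − (-5.4) = 12 dB.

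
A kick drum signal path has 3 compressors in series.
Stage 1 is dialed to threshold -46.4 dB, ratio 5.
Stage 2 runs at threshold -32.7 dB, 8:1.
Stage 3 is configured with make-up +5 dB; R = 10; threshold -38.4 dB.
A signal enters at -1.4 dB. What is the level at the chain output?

Stage 1: 45 dB above -46.4 dB, reduced 5:1 to 9 dB above → -37.4 dB.
Stage 2: -37.4 dB ≤ -32.7 dB, so stage 2 doesn't engage; output -37.4 dB.
Stage 3: -37.4 dB is 1 dB over -38.4 dB; at 10:1 that becomes 0.1 dB over, giving -38.3 dB; +5 dB make-up → -33.3 dB.

-33.3 dB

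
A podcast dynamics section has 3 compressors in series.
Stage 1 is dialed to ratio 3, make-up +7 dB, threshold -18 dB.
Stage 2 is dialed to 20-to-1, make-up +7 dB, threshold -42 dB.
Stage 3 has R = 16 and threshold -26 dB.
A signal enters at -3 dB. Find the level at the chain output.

-33.2 dB

Stage 1: -3 dB is 15 dB over -18 dB; at 3:1 that becomes 5 dB over, giving -13 dB; +7 dB make-up → -6 dB.
Stage 2: overshoot 36 dB → 36/20 = 1.8 dB → -40.2 dB; +7 dB make-up → -33.2 dB.
Stage 3: below threshold (-33.2 ≤ -26); passes unchanged; output -33.2 dB.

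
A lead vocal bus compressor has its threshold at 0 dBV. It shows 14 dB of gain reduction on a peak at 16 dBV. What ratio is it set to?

8:1

Input overshoot = 16 − 0 = 16 dB.
Output overshoot = 16 − 14 = 2 dB.
Ratio = input overshoot / output overshoot = 16 / 2 = 8.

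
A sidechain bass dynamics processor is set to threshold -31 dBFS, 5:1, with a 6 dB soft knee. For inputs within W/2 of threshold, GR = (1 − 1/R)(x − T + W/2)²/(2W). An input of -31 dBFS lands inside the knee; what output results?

-31.6 dBFS

x − T + W/2 = -31 − (-31) + 3 = 3.
GR = (1 − 1/5) × 3² / 12 = 0.8 × 9 / 12 = 0.6 dB.
Output = -31 − 0.6 = -31.6 dBFS.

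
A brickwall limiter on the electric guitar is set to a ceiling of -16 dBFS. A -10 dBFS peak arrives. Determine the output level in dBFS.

At ∞:1, everything above -16 dBFS is held at the ceiling.

-16 dBFS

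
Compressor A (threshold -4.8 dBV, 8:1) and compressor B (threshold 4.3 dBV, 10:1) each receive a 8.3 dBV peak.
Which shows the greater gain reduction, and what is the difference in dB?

A: 13.1 dB over, compressed to 1.6375 dB over, so 11.4625 dB of GR.
B: 4 dB over, compressed to 0.4 dB over, so 3.6 dB of GR.
A reduces 7.8625 dB more.

A, by 7.8625 dB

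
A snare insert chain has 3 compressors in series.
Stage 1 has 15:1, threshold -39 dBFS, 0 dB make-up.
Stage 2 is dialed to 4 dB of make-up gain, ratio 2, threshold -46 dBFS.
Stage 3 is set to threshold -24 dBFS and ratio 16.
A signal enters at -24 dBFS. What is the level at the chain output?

-38 dBFS

Stage 1: 15 dB above -39 dBFS, reduced 15:1 to 1 dB above → -38 dBFS.
Stage 2: overshoot 8 dB → 8/2 = 4 dB → -42 dBFS; +4 dB make-up → -38 dBFS.
Stage 3: below threshold (-38 ≤ -24); passes unchanged; output -38 dBFS.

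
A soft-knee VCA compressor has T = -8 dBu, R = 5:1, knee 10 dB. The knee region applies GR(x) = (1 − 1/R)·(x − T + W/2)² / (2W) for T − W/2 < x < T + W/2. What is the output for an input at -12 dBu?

x − T + W/2 = -12 − (-8) + 5 = 1.
GR = (1 − 1/5) × 1² / 20 = 0.8 × 1 / 20 = 0.04 dB.
Output = -12 − 0.04 = -12.04 dBu.

-12.04 dBu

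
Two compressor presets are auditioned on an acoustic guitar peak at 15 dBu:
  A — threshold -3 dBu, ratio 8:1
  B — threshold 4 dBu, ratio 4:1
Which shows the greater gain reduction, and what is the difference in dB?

A: overshoot 18 dB → output overshoot 2.25 dB → GR 15.75 dB.
B: overshoot 11 dB → output overshoot 2.75 dB → GR 8.25 dB.
A reduces 7.5 dB more.

A, by 7.5 dB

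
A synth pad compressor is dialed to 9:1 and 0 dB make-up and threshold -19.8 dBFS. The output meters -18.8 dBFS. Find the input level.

-10.8 dBFS

That's 1 dB above the -19.8 dBFS threshold.
Before 9:1 compression the overshoot was 1 × 9 = 9 dB, so input = -19.8 + 9 = -10.8 dBFS.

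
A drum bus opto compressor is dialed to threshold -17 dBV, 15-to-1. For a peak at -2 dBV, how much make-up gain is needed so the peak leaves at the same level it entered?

Without make-up, output = threshold + overshoot/15 = -17 + 1 = -16 dBV.
Gap to target: 14 dB.

14 dB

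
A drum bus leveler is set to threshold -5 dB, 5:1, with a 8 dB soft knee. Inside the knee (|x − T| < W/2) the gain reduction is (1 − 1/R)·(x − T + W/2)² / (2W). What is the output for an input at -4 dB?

-5.25 dB

x − T + W/2 = -4 − (-5) + 4 = 5.
GR = (1 − 1/5) × 5² / 16 = 0.8 × 25 / 16 = 1.25 dB.
Output = -4 − 1.25 = -5.25 dB.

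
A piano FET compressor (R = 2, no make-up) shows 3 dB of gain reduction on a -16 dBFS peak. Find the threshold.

-22 dBFS

Let T be the threshold. Output overshoot = (input overshoot)/R, so -19 − T = (-16 − T)/2.
2·(-19 − T) = -16 − T → 1·T = -38 − (-16) = -22.
T = -22/1 = -22 dBFS.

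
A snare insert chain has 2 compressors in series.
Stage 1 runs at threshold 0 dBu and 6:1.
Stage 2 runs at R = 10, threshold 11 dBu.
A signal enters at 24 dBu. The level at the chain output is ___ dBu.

4 dBu

Stage 1: 24 dBu is 24 dB over 0 dBu; at 6:1 that becomes 4 dB over, giving 4 dBu.
Stage 2: below threshold (4 ≤ 11); passes unchanged; output 4 dBu.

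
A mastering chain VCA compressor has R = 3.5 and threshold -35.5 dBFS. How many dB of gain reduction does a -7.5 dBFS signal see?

The signal is 28 dB above threshold.
At 3.5:1, output sits 28/3.5 = 8 dB above threshold.
GR = overshoot in − overshoot out = 28 − 8 = 20 dB.

20 dB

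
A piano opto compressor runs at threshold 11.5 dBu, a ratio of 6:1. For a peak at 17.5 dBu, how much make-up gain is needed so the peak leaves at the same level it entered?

5 dB

The peak compresses to 11.5 + 6/6 = 12.5 dBu.
To reach 17.5 dBu requires 17.5 − 12.5 = 5 dB of make-up.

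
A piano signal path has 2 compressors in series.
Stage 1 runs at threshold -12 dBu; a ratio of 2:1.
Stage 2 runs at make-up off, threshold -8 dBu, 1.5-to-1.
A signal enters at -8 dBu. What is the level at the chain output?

-10 dBu

Stage 1: overshoot 4 dB → 4/2 = 2 dB → -10 dBu.
Stage 2: below threshold (-10 ≤ -8); passes unchanged; output -10 dBu.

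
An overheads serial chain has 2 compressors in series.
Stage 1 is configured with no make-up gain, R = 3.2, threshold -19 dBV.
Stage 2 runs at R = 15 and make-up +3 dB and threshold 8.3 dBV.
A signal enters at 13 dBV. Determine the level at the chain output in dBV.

-6 dBV

Stage 1: overshoot 32 dB → 32/3.2 = 10 dB → -9 dBV.
Stage 2: below threshold (-9 ≤ 8.3); passes unchanged; make-up brings it to -6 dBV.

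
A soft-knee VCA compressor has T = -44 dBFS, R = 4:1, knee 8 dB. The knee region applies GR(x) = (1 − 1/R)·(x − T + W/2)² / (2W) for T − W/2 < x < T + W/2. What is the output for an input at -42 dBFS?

-43.6875 dBFS

x − T + W/2 = -42 − (-44) + 4 = 6.
GR = (1 − 1/4) × 6² / 16 = 0.75 × 36 / 16 = 1.6875 dB.
Output = -42 − 1.6875 = -43.6875 dBFS.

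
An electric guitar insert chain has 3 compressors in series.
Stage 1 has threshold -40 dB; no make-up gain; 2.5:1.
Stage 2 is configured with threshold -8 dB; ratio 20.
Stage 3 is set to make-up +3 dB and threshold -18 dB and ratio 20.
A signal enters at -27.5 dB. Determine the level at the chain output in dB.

-32 dB

Stage 1: overshoot 12.5 dB → 12.5/2.5 = 5 dB → -35 dB.
Stage 2: below threshold (-35 ≤ -8); passes unchanged; output -35 dB.
Stage 3: below threshold (-35 ≤ -18); passes unchanged; make-up brings it to -32 dB.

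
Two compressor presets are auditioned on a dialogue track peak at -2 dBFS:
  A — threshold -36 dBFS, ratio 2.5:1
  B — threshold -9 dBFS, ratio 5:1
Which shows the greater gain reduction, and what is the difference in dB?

A, by 14.8 dB

A: overshoot 34 dB → output overshoot 13.6 dB → GR 20.4 dB.
B: overshoot 7 dB → output overshoot 1.4 dB → GR 5.6 dB.
Difference: 14.8 dB in favour of A.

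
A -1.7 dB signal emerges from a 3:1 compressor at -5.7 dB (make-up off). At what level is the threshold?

Let T be the threshold. Output overshoot = (input overshoot)/R, so -5.7 − T = (-1.7 − T)/3.
3·(-5.7 − T) = -1.7 − T → 2·T = -17.1 − (-1.7) = -15.4.
T = -15.4/2 = -7.7 dB.

-7.7 dB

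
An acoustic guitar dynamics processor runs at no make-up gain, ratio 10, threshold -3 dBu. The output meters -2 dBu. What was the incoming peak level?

7 dBu

That's 1 dB above the -3 dBu threshold.
Input overshoot = R × output overshoot = 10 dB → input = -3 + 10 = 7 dBu.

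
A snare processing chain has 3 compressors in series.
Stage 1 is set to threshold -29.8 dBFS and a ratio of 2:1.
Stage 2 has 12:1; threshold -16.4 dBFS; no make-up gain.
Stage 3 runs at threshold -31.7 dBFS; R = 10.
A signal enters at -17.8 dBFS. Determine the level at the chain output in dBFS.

-30.91 dBFS

Stage 1: overshoot 12 dB → 12/2 = 6 dB → -23.8 dBFS.
Stage 2: -23.8 dBFS is at or below the -16.4 dBFS threshold — no compression; output -23.8 dBFS.
Stage 3: -23.8 dBFS is 7.9 dB over -31.7 dBFS; at 10:1 that becomes 0.79 dB over, giving -30.91 dBFS.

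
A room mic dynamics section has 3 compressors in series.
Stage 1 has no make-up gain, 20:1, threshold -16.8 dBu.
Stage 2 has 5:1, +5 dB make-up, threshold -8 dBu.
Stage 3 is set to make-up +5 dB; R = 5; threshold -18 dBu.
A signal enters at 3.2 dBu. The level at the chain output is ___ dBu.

Stage 1: 20 dB above -16.8 dBu, reduced 20:1 to 1 dB above → -15.8 dBu.
Stage 2: -15.8 dBu ≤ -8 dBu, so stage 2 doesn't engage; make-up brings it to -10.8 dBu.
Stage 3: -10.8 dBu is 7.2 dB over -18 dBu; at 5:1 that becomes 1.44 dB over, giving -16.56 dBu; +5 dB make-up → -11.56 dBu.

-11.56 dBu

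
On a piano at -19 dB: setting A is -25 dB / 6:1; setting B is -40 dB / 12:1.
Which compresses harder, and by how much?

A: 6 dB over, compressed to 1 dB over, so 5 dB of GR.
B: 21 dB over, compressed to 1.75 dB over, so 19.25 dB of GR.
B applies 14.25 dB more gain reduction.

B, by 14.25 dB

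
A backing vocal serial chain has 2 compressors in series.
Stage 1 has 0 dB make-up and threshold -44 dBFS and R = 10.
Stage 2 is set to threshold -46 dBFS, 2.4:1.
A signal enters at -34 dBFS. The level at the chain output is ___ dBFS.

Stage 1: -34 dBFS is 10 dB over -44 dBFS; at 10:1 that becomes 1 dB over, giving -43 dBFS.
Stage 2: -43 dBFS is 3 dB over -46 dBFS; at 2.4:1 that becomes 1.25 dB over, giving -44.75 dBFS.

-44.75 dBFS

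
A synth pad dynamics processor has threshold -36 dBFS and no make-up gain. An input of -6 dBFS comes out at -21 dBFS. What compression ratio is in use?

Input overshoot = -6 − (-36) = 30 dB; output overshoot = -21 − (-36) = 15 dB.
Ratio = 30 / 15 = 2.

2:1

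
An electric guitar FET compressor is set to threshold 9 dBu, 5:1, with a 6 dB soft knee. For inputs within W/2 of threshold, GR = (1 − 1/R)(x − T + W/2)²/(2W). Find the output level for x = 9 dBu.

8.4 dBu

x − T + W/2 = 9 − 9 + 3 = 3.
GR = (1 − 1/5) × 3² / 12 = 0.8 × 9 / 12 = 0.6 dB.
Output = 9 − 0.6 = 8.4 dBu.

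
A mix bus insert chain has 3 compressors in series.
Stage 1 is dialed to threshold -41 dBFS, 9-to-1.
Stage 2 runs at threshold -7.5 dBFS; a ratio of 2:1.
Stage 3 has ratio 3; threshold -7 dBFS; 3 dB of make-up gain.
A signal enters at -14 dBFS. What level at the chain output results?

-35 dBFS

Stage 1: overshoot 27 dB → 27/9 = 3 dB → -38 dBFS.
Stage 2: below threshold (-38 ≤ -7.5); passes unchanged; output -38 dBFS.
Stage 3: -38 dBFS is at or below the -7 dBFS threshold — no compression; make-up brings it to -35 dBFS.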